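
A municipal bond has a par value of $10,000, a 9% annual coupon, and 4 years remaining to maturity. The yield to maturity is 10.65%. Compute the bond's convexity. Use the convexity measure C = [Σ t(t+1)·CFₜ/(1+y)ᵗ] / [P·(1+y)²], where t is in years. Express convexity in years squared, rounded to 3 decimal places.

13.731

With y = 0.1065:
  t   CF        PV=CF/(1+0.1065)^t    t·PV        t(t+1)·PV
  1       900.00       813.3755       813.3755       1,626.7510
  2       900.00       735.0886     1,470.1772       4,410.5315
  3       900.00       664.3367     1,993.0101       7,972.0406
  4    10,900.00     7,271.4467    29,085.7868     145,428.9339
  Σ                  9,484.2475    33,362.3496     159,438.2570
P = 9,484.2475.
Convexity = Σ t(t+1)·PV / [P·(1+y)²] = 159,438.2570 / (9,484.2475 × 1.224342) = 13.73051.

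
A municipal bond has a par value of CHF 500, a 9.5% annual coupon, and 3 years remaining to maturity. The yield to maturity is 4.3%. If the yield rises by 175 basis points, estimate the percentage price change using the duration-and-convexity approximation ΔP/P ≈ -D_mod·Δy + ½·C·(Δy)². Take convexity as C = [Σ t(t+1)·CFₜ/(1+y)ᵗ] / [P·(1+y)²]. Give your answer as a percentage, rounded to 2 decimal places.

With y = 0.043:
  t   CF        PV=CF/(1+0.043)^t    t·PV        t(t+1)·PV
  1        47.50        45.5417        45.5417          91.0834
  2        47.50        43.6641        87.3283         261.9849
  3       547.50       482.5376     1,447.6129       5,790.4517
  Σ                    571.7435     1,580.4829       6,143.5200
P = 571.7435; D_Mac = 2.76432 yrs; D_mod = 2.65036 yrs; C = 9.87751.
Duration effect: -2.65036 × (+0.0175) = -0.046381
Convexity effect: 0.5 × 9.87751 × (0.0175)² = +0.0015125
ΔP/P ≈ -0.046381 + 0.0015125 = -0.044869 = -4.4869%.

-4.49%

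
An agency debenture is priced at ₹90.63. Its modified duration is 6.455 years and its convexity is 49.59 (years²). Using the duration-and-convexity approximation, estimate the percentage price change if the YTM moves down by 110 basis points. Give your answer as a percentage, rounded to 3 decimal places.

+7.401%

Duration effect: -D_mod·Δy = -6.455 × (-0.011) = +0.071005
Convexity effect: ½·C·(Δy)² = 0.5 × 49.59 × (-0.011)² = +0.003000195
ΔP/P ≈ +0.071005 + 0.003000195 = +0.074005195
= +7.4005195%.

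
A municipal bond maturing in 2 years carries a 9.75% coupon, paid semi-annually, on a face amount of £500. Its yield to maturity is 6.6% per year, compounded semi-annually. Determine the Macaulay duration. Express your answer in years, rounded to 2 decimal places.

1.87 years

Periodic yield y = 0.033. Discount each cash flow and weight by its period:
  t   CF        PV=CF/(1+0.033)^t    t·PV
  1       24.375        23.5963        23.5963
  2       24.375        22.8425        45.6850
  3       24.375        22.1128        66.3384
  4      524.375       460.5117     1,842.0469
  Σ                    529.0634     1,977.6666
Price P = Σ PV = 529.0634.
Macaulay duration = Σ(t·PV) / P = 1,977.6666 / 529.0634 = 3.73805 half-year periods.
In years: 3.73805 / 2 = 1.86903 years.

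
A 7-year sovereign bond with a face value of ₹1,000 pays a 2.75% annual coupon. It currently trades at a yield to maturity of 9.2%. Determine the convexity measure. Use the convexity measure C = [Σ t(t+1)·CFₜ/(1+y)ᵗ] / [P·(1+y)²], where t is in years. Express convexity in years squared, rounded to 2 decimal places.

With y = 0.092:
  t   CF        PV=CF/(1+0.092)^t    t·PV        t(t+1)·PV
  1        27.50        25.1832        25.1832          50.3663
  2        27.50        23.0615        46.1230         138.3690
  3        27.50        21.1186        63.3557         253.4230
  4        27.50        19.3394        77.3574         386.7872
  5        27.50        17.7100        88.5502         531.3012
  6        27.50        16.2180        97.3079         681.1553
  7     1,027.50       554.9110     3,884.3773      31,075.0180
  Σ                    677.5416     4,282.2547      33,116.4200
P = 677.5416.
Convexity = Σ t(t+1)·PV / [P·(1+y)²] = 33,116.4200 / (677.5416 × 1.192464) = 40.98851.

40.99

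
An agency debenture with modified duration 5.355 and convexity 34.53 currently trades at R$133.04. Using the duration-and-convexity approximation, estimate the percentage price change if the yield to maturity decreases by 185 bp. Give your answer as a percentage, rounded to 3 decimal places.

Duration effect: -D_mod·Δy = -5.355 × (-0.0185) = +0.0990675
Convexity effect: ½·C·(Δy)² = 0.5 × 34.53 × (-0.0185)² = +0.00590894625
ΔP/P ≈ +0.0990675 + 0.00590894625 = +0.10497644625
= +10.497644625%.

+10.498%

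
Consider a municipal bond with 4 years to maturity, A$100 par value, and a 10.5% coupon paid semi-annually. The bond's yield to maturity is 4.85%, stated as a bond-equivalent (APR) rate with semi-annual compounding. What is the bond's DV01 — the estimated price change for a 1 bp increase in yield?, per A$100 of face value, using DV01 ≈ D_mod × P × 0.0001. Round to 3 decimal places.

A$0.040

Periodic yield y = 0.02425.
  t   CF        PV=CF/(1+0.02425)^t    t·PV
  1         5.25         5.1257         5.1257
  2         5.25         5.0043        10.0087
  3         5.25         4.8859        14.6576
  4         5.25         4.7702        19.0807
  5         5.25         4.6572        23.2862
  6         5.25         4.5470        27.2819
  7         5.25         4.4393        31.0753
  8       105.25        86.8909       695.1272
  Σ                    120.3206       825.6434
P = 120.3206; D_Mac = 6.86203 half-year periods = 3.43102 yrs; D_mod = 3.34978 yrs.
DV01 ≈ 3.34978 × 120.3206 × 0.0001 = 0.040305.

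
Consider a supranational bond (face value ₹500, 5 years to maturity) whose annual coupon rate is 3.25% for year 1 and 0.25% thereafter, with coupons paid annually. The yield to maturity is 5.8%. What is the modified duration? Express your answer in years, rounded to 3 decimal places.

Periodic yield y = 0.058. First find Macaulay duration:
  t   CF        PV=CF/(1+0.058)^t    t·PV
  1        16.25        15.3592        15.3592
  2         1.25         1.1167         2.2334
  3         1.25         1.0555         3.1665
  4         1.25         0.9976         3.9905
  5       501.25       378.1169     1,890.5843
  Σ                    396.6458     1,915.3339
P = 396.6458; Macaulay duration = 1,915.3339 / 396.6458 = 4.82883 years.
Modified duration = D_Mac / (1 + y) = 4.82883 / 1.058 = 4.56411 years.

4.564 years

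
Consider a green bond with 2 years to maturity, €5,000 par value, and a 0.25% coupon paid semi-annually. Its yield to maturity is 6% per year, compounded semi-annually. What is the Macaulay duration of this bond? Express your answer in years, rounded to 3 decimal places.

Periodic yield y = 0.03. Discount each cash flow and weight by its period:
  t   CF        PV=CF/(1+0.03)^t    t·PV
  1         6.25         6.0680         6.0680
  2         6.25         5.8912        11.7824
  3         6.25         5.7196        17.1589
  4     5,006.25     4,447.9883    17,791.9531
  Σ                  4,465.6671    17,826.9625
Price P = Σ PV = 4,465.6671.
Macaulay duration = Σ(t·PV) / P = 17,826.9625 / 4,465.6671 = 3.99200 half-year periods.
In years: 3.99200 / 2 = 1.99600 years.

1.996 years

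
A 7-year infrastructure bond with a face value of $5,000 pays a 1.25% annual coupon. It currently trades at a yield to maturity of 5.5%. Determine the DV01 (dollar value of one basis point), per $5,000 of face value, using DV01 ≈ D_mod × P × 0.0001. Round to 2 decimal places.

Periodic yield y = 0.055.
  t   CF        PV=CF/(1+0.055)^t    t·PV
  1        62.50        59.2417        59.2417
  2        62.50        56.1533       112.3066
  3        62.50        53.2259       159.6776
  4        62.50        50.4510       201.8042
  5        62.50        47.8209       239.1045
  6        62.50        45.3279       271.9672
  7     5,062.50     3,480.1488    24,361.0419
  Σ                  3,792.3695    25,405.1436
P = 3,792.3695; D_Mac = 6.69902 yrs; D_mod = 6.34978 yrs.
DV01 ≈ 6.34978 × 3,792.3695 × 0.0001 = 2.408070.

$2.41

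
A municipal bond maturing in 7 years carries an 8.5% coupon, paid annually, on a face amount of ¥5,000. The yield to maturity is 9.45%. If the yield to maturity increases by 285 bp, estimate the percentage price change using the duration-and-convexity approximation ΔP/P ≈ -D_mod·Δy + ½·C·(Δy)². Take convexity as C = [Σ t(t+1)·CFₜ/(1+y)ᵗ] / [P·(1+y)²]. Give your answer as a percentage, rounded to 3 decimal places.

With y = 0.0945:
  t   CF        PV=CF/(1+0.0945)^t    t·PV        t(t+1)·PV
  1       425.00       388.3052       388.3052         776.6103
  2       425.00       354.7786       709.5572       2,128.6715
  3       425.00       324.1467       972.4402       3,889.7606
  4       425.00       296.1596     1,184.6385       5,923.1927
  5       425.00       270.5890     1,352.9449       8,117.6693
  6       425.00       247.2261     1,483.3567      10,383.4966
  7     5,425.00     2,883.2970    20,183.0791     161,464.6324
  Σ                  4,764.5022    26,274.3216     192,684.0335
P = 4,764.5022; D_Mac = 5.51460 yrs; D_mod = 5.03846 yrs; C = 33.75955.
Duration effect: -5.03846 × (+0.0285) = -0.143596
Convexity effect: 0.5 × 33.75955 × (0.0285)² = +0.0137106
ΔP/P ≈ -0.143596 + 0.0137106 = -0.129886 = -12.9886%.

-12.989%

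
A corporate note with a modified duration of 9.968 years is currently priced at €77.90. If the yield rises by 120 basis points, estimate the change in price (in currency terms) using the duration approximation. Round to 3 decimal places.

-€9.318

Duration approximation: ΔP/P ≈ -D_mod · Δy = -9.968 × (+0.012) = -0.119616.
ΔP ≈ 77.90 × (-0.119616) = -9.3180864.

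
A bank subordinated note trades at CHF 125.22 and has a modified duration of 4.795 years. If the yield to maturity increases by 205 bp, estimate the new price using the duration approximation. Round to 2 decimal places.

CHF 112.91

Duration approximation: ΔP/P ≈ -D_mod · Δy = -4.795 × (+0.0205) = -0.0982975.
New price ≈ 125.22 × (1 - 0.0982975) = 112.91118705.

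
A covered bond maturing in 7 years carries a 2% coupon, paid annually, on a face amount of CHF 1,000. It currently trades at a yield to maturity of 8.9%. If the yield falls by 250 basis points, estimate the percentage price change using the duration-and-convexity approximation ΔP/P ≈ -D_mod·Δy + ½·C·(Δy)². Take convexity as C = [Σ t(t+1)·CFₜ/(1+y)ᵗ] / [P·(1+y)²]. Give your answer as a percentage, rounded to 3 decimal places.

With y = 0.089:
  t   CF        PV=CF/(1+0.089)^t    t·PV        t(t+1)·PV
  1        20.00        18.3655        18.3655          36.7309
  2        20.00        16.8645        33.7291         101.1872
  3        20.00        15.4863        46.4588         185.8350
  4        20.00        14.2206        56.8825         284.4124
  5        20.00        13.0584        65.2921         391.7526
  6        20.00        11.9912        71.9472         503.6305
  7     1,020.00       561.5714     3,931.0001      31,448.0007
  Σ                    651.5579     4,223.6752      32,951.5493
P = 651.5579; D_Mac = 6.48242 yrs; D_mod = 5.95264 yrs; C = 42.64489.
Duration effect: -5.95264 × (-0.025) = +0.148816
Convexity effect: 0.5 × 42.64489 × (-0.025)² = +0.0133265
ΔP/P ≈ +0.148816 + 0.0133265 = +0.162143 = +16.2143%.

+16.214%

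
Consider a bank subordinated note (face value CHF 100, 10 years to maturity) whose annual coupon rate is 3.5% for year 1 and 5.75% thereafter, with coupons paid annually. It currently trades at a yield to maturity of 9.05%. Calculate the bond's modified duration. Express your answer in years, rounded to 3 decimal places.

7.103 years

Periodic yield y = 0.0905. First find Macaulay duration:
  t   CF        PV=CF/(1+0.0905)^t    t·PV
  1         3.50         3.2095         3.2095
  2         5.75         4.8352         9.6704
  3         5.75         4.4340        13.3019
  4         5.75         4.0660        16.2639
  5         5.75         3.7285        18.6427
  6         5.75         3.4191        20.5147
  7         5.75         3.1354        21.9476
  8         5.75         2.8752        23.0013
  9         5.75         2.6366        23.7290
  10      105.75        44.4656       444.6555
  Σ                     76.8050       594.9365
P = 76.8050; Macaulay duration = 594.9365 / 76.8050 = 7.74607 years.
Modified duration = D_Mac / (1 + y) = 7.74607 / 1.0905 = 7.10322 years.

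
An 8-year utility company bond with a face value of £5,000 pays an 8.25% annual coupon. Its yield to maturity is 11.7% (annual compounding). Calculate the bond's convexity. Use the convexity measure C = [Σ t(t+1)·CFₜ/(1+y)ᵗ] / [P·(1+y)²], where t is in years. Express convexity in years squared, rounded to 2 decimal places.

With y = 0.117:
  t   CF        PV=CF/(1+0.117)^t    t·PV        t(t+1)·PV
  1       412.50       369.2927       369.2927         738.5855
  2       412.50       330.6112       661.2225       1,983.6674
  3       412.50       295.9814       887.9442       3,551.7769
  4       412.50       264.9789     1,059.9155       5,299.5776
  5       412.50       237.2237     1,186.1185       7,116.7112
  6       412.50       212.3757     1,274.2545       8,919.7813
  7       412.50       190.1305     1,330.9133      10,647.3068
  8     5,412.50     2,233.4309    17,867.4474     160,807.0263
  Σ                  4,134.0251    24,637.1087     199,064.4330
P = 4,134.0251.
Convexity = Σ t(t+1)·PV / [P·(1+y)²] = 199,064.4330 / (4,134.0251 × 1.247689) = 38.59350.

38.59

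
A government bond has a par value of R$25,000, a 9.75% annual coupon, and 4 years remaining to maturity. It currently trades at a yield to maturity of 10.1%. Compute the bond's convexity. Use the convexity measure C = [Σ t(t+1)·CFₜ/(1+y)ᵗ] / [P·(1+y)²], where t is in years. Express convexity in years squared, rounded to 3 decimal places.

13.742

With y = 0.101:
  t   CF        PV=CF/(1+0.101)^t    t·PV        t(t+1)·PV
  1     2,437.50     2,213.8965     2,213.8965       4,427.7929
  2     2,437.50     2,010.8051     4,021.6103      12,064.8308
  3     2,437.50     1,826.3444     5,479.0331      21,916.1323
  4    27,437.50    18,672.1902    74,688.7607     373,443.8033
  Σ                 24,723.2361    86,403.3005     411,852.5593
P = 24,723.2361.
Convexity = Σ t(t+1)·PV / [P·(1+y)²] = 411,852.5593 / (24,723.2361 × 1.212201) = 13.74238.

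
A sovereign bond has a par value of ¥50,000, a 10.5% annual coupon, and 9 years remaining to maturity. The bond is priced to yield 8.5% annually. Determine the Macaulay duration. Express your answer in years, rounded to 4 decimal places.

6.4017 years

Periodic yield y = 0.085. Discount each cash flow and weight by its year:
  t   CF        PV=CF/(1+0.085)^t    t·PV
  1     5,250.00     4,838.7097     4,838.7097
  2     5,250.00     4,459.6403     8,919.2805
  3     5,250.00     4,110.2675    12,330.8026
  4     5,250.00     3,788.2650    15,153.0600
  5     5,250.00     3,491.4885    17,457.4424
  6     5,250.00     3,217.9617    19,307.7704
  7     5,250.00     2,965.8633    20,761.0434
  8     5,250.00     2,733.5146    21,868.1168
  9    55,250.00    26,513.3521   238,620.1686
  Σ                 56,119.0626   359,256.3942
Price P = Σ PV = 56,119.0626.
Macaulay duration = Σ(t·PV) / P = 359,256.3942 / 56,119.0626 = 6.40168 years.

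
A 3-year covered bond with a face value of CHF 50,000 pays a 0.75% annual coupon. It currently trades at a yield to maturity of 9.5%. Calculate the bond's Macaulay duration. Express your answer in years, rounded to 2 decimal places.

2.97 years

Periodic yield y = 0.095. Discount each cash flow and weight by its year:
  t   CF        PV=CF/(1+0.095)^t    t·PV
  1       375.00       342.4658       342.4658
  2       375.00       312.7541       625.5082
  3    50,375.00    38,368.3128   115,104.9383
  Σ                 39,023.5326   116,072.9123
Price P = Σ PV = 39,023.5326.
Macaulay duration = Σ(t·PV) / P = 116,072.9123 / 39,023.5326 = 2.97443 years.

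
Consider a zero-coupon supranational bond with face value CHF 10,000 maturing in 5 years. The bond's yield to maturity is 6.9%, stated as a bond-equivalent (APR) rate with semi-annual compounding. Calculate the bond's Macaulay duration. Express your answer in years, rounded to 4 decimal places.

A zero-coupon bond has a single cash flow at maturity, so its Macaulay duration equals its maturity: 5 years.
(Equivalently: 10 semi-annual periods ÷ 2 = 5 years.)

5.0000 years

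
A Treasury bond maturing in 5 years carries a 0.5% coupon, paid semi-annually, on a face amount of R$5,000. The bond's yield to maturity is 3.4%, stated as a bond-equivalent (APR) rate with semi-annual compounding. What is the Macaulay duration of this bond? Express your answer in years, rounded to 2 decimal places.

4.94 years

Periodic yield y = 0.017. Discount each cash flow and weight by its period:
  t   CF        PV=CF/(1+0.017)^t    t·PV
  1        12.50        12.2911        12.2911
  2        12.50        12.0856        24.1712
  3        12.50        11.8836        35.6507
  4        12.50        11.6849        46.7397
  5        12.50        11.4896        57.4480
  6        12.50        11.2976        67.7853
  7        12.50        11.1087        77.7609
  8        12.50        10.9230        87.3841
  9        12.50        10.7404        96.6638
  10    5,012.50     4,234.9165    42,349.1655
  Σ                  4,338.4210    42,855.0603
Price P = Σ PV = 4,338.4210.
Macaulay duration = Σ(t·PV) / P = 42,855.0603 / 4,338.4210 = 9.87803 half-year periods.
In years: 9.87803 / 2 = 4.93902 years.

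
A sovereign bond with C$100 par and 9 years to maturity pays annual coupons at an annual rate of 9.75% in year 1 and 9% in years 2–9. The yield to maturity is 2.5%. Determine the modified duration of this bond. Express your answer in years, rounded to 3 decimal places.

6.832 years

Periodic yield y = 0.025. First find Macaulay duration:
  t   CF        PV=CF/(1+0.025)^t    t·PV
  1         9.75         9.5122         9.5122
  2         9.00         8.5663        17.1327
  3         9.00         8.3574        25.0722
  4         9.00         8.1536        32.6142
  5         9.00         7.9547        39.7734
  6         9.00         7.7607        46.5640
  7         9.00         7.5714        52.9997
  8         9.00         7.3867        59.0938
  9       109.00        87.2794       785.5145
  Σ                    152.5423     1,068.2767
P = 152.5423; Macaulay duration = 1,068.2767 / 152.5423 = 7.00315 years.
Modified duration = D_Mac / (1 + y) = 7.00315 / 1.025 = 6.83234 years.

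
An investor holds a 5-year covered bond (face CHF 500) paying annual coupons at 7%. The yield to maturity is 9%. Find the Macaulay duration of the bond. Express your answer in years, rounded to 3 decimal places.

4.359 years

Periodic yield y = 0.09. Discount each cash flow and weight by its year:
  t   CF        PV=CF/(1+0.09)^t    t·PV
  1        35.00        32.1101        32.1101
  2        35.00        29.4588        58.9176
  3        35.00        27.0264        81.0793
  4        35.00        24.7949        99.1795
  5       535.00       347.7133     1,738.5665
  Σ                    461.1035     2,009.8529
Price P = Σ PV = 461.1035.
Macaulay duration = Σ(t·PV) / P = 2,009.8529 / 461.1035 = 4.35879 years.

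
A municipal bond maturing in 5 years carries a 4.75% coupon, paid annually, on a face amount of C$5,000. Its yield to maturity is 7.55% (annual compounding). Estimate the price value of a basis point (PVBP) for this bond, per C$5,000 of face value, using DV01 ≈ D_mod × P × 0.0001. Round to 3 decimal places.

Periodic yield y = 0.0755.
  t   CF        PV=CF/(1+0.0755)^t    t·PV
  1       237.50       220.8275       220.8275
  2       237.50       205.3255       410.6509
  3       237.50       190.9116       572.7349
  4       237.50       177.5096       710.0386
  5     5,237.50     3,639.7534    18,198.7671
  Σ                  4,434.3277    20,113.0190
P = 4,434.3277; D_Mac = 4.53575 yrs; D_mod = 4.21734 yrs.
DV01 ≈ 4.21734 × 4,434.3277 × 0.0001 = 1.870109.

C$1.870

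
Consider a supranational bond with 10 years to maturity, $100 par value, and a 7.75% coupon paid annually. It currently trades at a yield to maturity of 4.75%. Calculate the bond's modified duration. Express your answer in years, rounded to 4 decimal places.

7.2598 years

Periodic yield y = 0.0475. First find Macaulay duration:
  t   CF        PV=CF/(1+0.0475)^t    t·PV
  1         7.75         7.3986         7.3986
  2         7.75         7.0631        14.1261
  3         7.75         6.7428        20.2284
  4         7.75         6.4370        25.7481
  5         7.75         6.1451        30.7257
  6         7.75         5.8665        35.1989
  7         7.75         5.6005        39.2032
  8         7.75         5.3465        42.7720
  9         7.75         5.1041        45.9365
  10      107.75        67.7450       677.4496
  Σ                    123.4490       938.7870
P = 123.4490; Macaulay duration = 938.7870 / 123.4490 = 7.60465 years.
Modified duration = D_Mac / (1 + y) = 7.60465 / 1.0475 = 7.25981 years.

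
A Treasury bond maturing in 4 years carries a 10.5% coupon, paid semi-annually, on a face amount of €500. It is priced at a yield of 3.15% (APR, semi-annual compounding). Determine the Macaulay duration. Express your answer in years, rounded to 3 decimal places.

Periodic yield y = 0.01575. Discount each cash flow and weight by its period:
  t   CF        PV=CF/(1+0.01575)^t    t·PV
  1        26.25        25.8430        25.8430
  2        26.25        25.4423        50.8845
  3        26.25        25.0478        75.1433
  4        26.25        24.6594        98.6375
  5        26.25        24.2770       121.3850
  6        26.25        23.9006       143.4034
  7        26.25        23.5300       164.7098
  8       526.25       464.4056     3,715.2449
  Σ                    637.1055     4,395.2515
Price P = Σ PV = 637.1055.
Macaulay duration = Σ(t·PV) / P = 4,395.2515 / 637.1055 = 6.89878 half-year periods.
In years: 6.89878 / 2 = 3.44939 years.

3.449 years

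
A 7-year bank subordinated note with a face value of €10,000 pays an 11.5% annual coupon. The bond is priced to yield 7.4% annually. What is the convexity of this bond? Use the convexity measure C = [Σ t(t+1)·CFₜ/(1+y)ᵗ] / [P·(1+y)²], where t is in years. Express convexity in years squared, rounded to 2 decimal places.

With y = 0.074:
  t   CF        PV=CF/(1+0.074)^t    t·PV        t(t+1)·PV
  1     1,150.00     1,070.7635     1,070.7635       2,141.5270
  2     1,150.00       996.9865     1,993.9730       5,981.9190
  3     1,150.00       928.2928     2,784.8785      11,139.5140
  4     1,150.00       864.3322     3,457.3290      17,286.6449
  5     1,150.00       804.7786     4,023.8931      24,143.3588
  6     1,150.00       749.3283     4,495.9700      31,471.7898
  7    11,150.00     6,764.6432    47,352.5027     378,820.0219
  Σ                 12,179.1253    65,179.3098     470,984.7754
P = 12,179.1253.
Convexity = Σ t(t+1)·PV / [P·(1+y)²] = 470,984.7754 / (12,179.1253 × 1.153476) = 33.52604.

33.53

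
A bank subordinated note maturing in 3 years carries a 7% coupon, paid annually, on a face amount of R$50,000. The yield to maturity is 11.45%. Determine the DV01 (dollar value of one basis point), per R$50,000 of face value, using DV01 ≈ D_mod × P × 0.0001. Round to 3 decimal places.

R$11.190

Periodic yield y = 0.1145.
  t   CF        PV=CF/(1+0.1145)^t    t·PV
  1     3,500.00     3,140.4217     3,140.4217
  2     3,500.00     2,817.7853     5,635.5706
  3    53,500.00    38,646.8021   115,940.4064
  Σ                 44,605.0091   124,716.3987
P = 44,605.0091; D_Mac = 2.79602 yrs; D_mod = 2.50876 yrs.
DV01 ≈ 2.50876 × 44,605.0091 × 0.0001 = 11.190345.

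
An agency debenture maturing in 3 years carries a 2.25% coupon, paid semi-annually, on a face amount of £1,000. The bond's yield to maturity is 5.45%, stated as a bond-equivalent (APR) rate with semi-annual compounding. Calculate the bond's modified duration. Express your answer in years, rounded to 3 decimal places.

Periodic yield y = 0.02725. First find Macaulay duration:
  t   CF        PV=CF/(1+0.02725)^t    t·PV
  1        11.25        10.9516        10.9516
  2        11.25        10.6611        21.3221
  3        11.25        10.3782        31.1347
  4        11.25        10.1029        40.4118
  5        11.25         9.8349        49.1747
  6     1,011.25       860.6006     5,163.6035
  Σ                    912.5293     5,316.5984
P = 912.5293; Macaulay duration = 5,316.5984 / 912.5293 = 5.82622 half-year periods = 2.91311 years.
Modified duration = D_Mac / (1 + y) = 2.91311 / 1.02725 = 2.83583 years.

2.836 years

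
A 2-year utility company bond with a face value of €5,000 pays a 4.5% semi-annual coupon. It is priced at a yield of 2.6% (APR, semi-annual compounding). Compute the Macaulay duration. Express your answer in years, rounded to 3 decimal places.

1.936 years

Periodic yield y = 0.013. Discount each cash flow and weight by its period:
  t   CF        PV=CF/(1+0.013)^t    t·PV
  1       112.50       111.0563       111.0563
  2       112.50       109.6311       219.2621
  3       112.50       108.2242       324.6725
  4     5,112.50     4,855.0705    19,420.2820
  Σ                  5,183.9820    20,075.2728
Price P = Σ PV = 5,183.9820.
Macaulay duration = Σ(t·PV) / P = 20,075.2728 / 5,183.9820 = 3.87256 half-year periods.
In years: 3.87256 / 2 = 1.93628 years.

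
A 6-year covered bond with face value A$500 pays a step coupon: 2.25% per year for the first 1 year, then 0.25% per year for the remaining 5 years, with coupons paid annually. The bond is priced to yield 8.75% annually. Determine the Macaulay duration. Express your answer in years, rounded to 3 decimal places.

Periodic yield y = 0.0875. Discount each cash flow and weight by its year:
  t   CF        PV=CF/(1+0.0875)^t    t·PV
  1        11.25        10.3448        10.3448
  2         1.25         1.0569         2.1139
  3         1.25         0.9719         2.9157
  4         1.25         0.8937         3.5748
  5         1.25         0.8218         4.1090
  6       501.25       303.0252     1,818.1514
  Σ                    317.1144     1,841.2096
Price P = Σ PV = 317.1144.
Macaulay duration = Σ(t·PV) / P = 1,841.2096 / 317.1144 = 5.80614 years.

5.806 years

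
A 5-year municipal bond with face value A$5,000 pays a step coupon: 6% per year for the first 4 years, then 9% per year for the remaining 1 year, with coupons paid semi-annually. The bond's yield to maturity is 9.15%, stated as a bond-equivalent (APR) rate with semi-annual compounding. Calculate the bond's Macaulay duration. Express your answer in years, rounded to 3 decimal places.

4.352 years

Periodic yield y = 0.04575. Discount each cash flow and weight by its period:
  t   CF        PV=CF/(1+0.04575)^t    t·PV
  1       150.00       143.4377       143.4377
  2       150.00       137.1625       274.3251
  3       150.00       131.1619       393.4856
  4       150.00       125.4237       501.6950
  5       150.00       119.9366       599.6832
  6       150.00       114.6896       688.1376
  7       150.00       109.6721       767.7047
  8       150.00       104.8741       838.9929
  9       225.00       150.4290     1,353.8613
  10    5,225.00     3,340.4699    33,404.6990
  Σ                  4,477.2573    38,966.0220
Price P = Σ PV = 4,477.2573.
Macaulay duration = Σ(t·PV) / P = 38,966.0220 / 4,477.2573 = 8.70310 half-year periods.
In years: 8.70310 / 2 = 4.35155 years.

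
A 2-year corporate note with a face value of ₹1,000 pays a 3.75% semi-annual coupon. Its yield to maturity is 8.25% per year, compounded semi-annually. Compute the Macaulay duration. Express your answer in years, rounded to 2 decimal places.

Periodic yield y = 0.04125. Discount each cash flow and weight by its period:
  t   CF        PV=CF/(1+0.04125)^t    t·PV
  1        18.75        18.0072        18.0072
  2        18.75        17.2938        34.5877
  3        18.75        16.6087        49.8262
  4     1,018.75       866.6576     3,466.6305
  Σ                    918.5674     3,569.0515
Price P = Σ PV = 918.5674.
Macaulay duration = Σ(t·PV) / P = 3,569.0515 / 918.5674 = 3.88545 half-year periods.
In years: 3.88545 / 2 = 1.94273 years.

1.94 years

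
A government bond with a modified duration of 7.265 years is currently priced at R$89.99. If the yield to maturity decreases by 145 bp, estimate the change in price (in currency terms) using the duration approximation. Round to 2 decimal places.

+R$9.48

Duration approximation: ΔP/P ≈ -D_mod · Δy = -7.265 × (-0.0145) = +0.1053425.
ΔP ≈ 89.99 × (+0.1053425) = +9.479771575.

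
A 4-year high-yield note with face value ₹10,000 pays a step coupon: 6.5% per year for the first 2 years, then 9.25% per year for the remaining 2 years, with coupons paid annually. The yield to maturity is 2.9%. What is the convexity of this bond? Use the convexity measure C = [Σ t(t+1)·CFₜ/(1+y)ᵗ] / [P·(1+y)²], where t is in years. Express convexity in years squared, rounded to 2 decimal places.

With y = 0.029:
  t   CF        PV=CF/(1+0.029)^t    t·PV        t(t+1)·PV
  1       650.00       631.6812       631.6812       1,263.3625
  2       650.00       613.8788     1,227.7575       3,683.2726
  3       925.00       848.9764     2,546.9291      10,187.7166
  4    10,925.00     9,744.5087    38,978.0347     194,890.1735
  Σ                 11,839.0451    43,384.4026     210,024.5251
P = 11,839.0451.
Convexity = Σ t(t+1)·PV / [P·(1+y)²] = 210,024.5251 / (11,839.0451 × 1.058841) = 16.75416.

16.75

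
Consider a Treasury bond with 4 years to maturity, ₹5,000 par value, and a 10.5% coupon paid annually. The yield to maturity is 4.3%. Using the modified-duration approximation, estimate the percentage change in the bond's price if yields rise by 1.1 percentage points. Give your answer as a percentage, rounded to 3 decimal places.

Periodic yield y = 0.043. Modified duration first:
  t   CF        PV=CF/(1+0.043)^t    t·PV
  1       525.00       503.3557       503.3557
  2       525.00       482.6037       965.2075
  3       525.00       462.7073     1,388.1220
  4     5,525.00     4,668.6901    18,674.7605
  Σ                  6,117.3569    21,531.4456
P = 6,117.3569; D_Mac = 3.51973 yrs; D_mod = 3.51973/(1+0.043) = 3.37462 yrs.
ΔP/P ≈ -D_mod · Δy = -3.37462 × (+0.011) = -0.037121 = -3.7121%.

-3.712%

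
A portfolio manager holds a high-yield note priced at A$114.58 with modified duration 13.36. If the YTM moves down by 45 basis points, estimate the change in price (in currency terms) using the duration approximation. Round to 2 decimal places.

Duration approximation: ΔP/P ≈ -D_mod · Δy = -13.36 × (-0.0045) = +0.060120.
ΔP ≈ 114.58 × (+0.060120) = +6.8885496.

+A$6.89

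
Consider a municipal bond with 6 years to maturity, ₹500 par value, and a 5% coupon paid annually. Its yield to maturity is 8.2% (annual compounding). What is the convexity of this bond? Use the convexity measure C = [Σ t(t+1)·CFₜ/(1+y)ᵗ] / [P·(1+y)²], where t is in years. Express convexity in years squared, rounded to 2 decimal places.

30.09

With y = 0.082:
  t   CF        PV=CF/(1+0.082)^t    t·PV        t(t+1)·PV
  1        25.00        23.1054        23.1054          46.2107
  2        25.00        21.3543        42.7086         128.1258
  3        25.00        19.7360        59.2079         236.8315
  4        25.00        18.2403        72.9610         364.8052
  5        25.00        16.8579        84.2895         505.7373
  6       525.00       327.1868     1,963.1206      13,741.8445
  Σ                    426.4806     2,245.3931      15,023.5550
P = 426.4806.
Convexity = Σ t(t+1)·PV / [P·(1+y)²] = 15,023.5550 / (426.4806 × 1.170724) = 30.08978.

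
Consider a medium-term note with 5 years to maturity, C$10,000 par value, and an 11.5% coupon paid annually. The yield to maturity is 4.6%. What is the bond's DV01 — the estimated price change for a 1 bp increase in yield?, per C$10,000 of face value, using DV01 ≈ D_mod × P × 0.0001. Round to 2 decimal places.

Periodic yield y = 0.046.
  t   CF        PV=CF/(1+0.046)^t    t·PV
  1     1,150.00     1,099.4264     1,099.4264
  2     1,150.00     1,051.0769     2,102.1537
  3     1,150.00     1,004.8536     3,014.5608
  4     1,150.00       960.6631     3,842.6523
  5    11,150.00     8,904.6416    44,523.2080
  Σ                 13,020.6615    54,582.0012
P = 13,020.6615; D_Mac = 4.19195 yrs; D_mod = 4.00760 yrs.
DV01 ≈ 4.00760 × 13,020.6615 × 0.0001 = 5.218165.

C$5.22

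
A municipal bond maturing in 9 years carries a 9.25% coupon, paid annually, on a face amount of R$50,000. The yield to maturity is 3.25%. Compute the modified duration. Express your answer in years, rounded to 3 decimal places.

6.730 years

Periodic yield y = 0.0325. First find Macaulay duration:
  t   CF        PV=CF/(1+0.0325)^t    t·PV
  1     4,625.00     4,479.4189     4,479.4189
  2     4,625.00     4,338.4202     8,676.8405
  3     4,625.00     4,201.8598    12,605.5794
  4     4,625.00     4,069.5979    16,278.3914
  5     4,625.00     3,941.4991    19,707.4957
  6     4,625.00     3,817.4326    22,904.5954
  7     4,625.00     3,697.2713    25,880.8988
  8     4,625.00     3,580.8923    28,647.1381
  9    54,625.00    40,961.9768   368,657.7910
  Σ                 73,088.3688   507,838.1491
P = 73,088.3688; Macaulay duration = 507,838.1491 / 73,088.3688 = 6.94828 years.
Modified duration = D_Mac / (1 + y) = 6.94828 / 1.0325 = 6.72957 years.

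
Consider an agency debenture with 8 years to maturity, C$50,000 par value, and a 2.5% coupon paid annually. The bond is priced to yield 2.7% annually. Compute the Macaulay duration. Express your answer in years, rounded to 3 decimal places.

Periodic yield y = 0.027. Discount each cash flow and weight by its year:
  t   CF        PV=CF/(1+0.027)^t    t·PV
  1     1,250.00     1,217.1373     1,217.1373
  2     1,250.00     1,185.1386     2,370.2771
  3     1,250.00     1,153.9811     3,461.9432
  4     1,250.00     1,123.6427     4,494.5708
  5     1,250.00     1,094.1020     5,470.5098
  6     1,250.00     1,065.3378     6,392.0270
  7     1,250.00     1,037.3299     7,261.3095
  8    51,250.00    41,412.3924   331,299.1396
  Σ                 49,289.0618   361,966.9143
Price P = Σ PV = 49,289.0618.
Macaulay duration = Σ(t·PV) / P = 361,966.9143 / 49,289.0618 = 7.34376 years.

7.344 years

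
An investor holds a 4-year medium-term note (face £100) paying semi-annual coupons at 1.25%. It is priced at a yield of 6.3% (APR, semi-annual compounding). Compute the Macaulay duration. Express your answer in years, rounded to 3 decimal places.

Periodic yield y = 0.0315. Discount each cash flow and weight by its period:
  t   CF        PV=CF/(1+0.0315)^t    t·PV
  1        0.625         0.6059         0.6059
  2        0.625         0.5874         1.1748
  3        0.625         0.5695         1.7084
  4        0.625         0.5521         2.2083
  5        0.625         0.5352         2.6761
  6        0.625         0.5189         3.1133
  7        0.625         0.5030         3.5212
  8      100.625        78.5149       628.1191
  Σ                     82.3869       643.1272
Price P = Σ PV = 82.3869.
Macaulay duration = Σ(t·PV) / P = 643.1272 / 82.3869 = 7.80618 half-year periods.
In years: 7.80618 / 2 = 3.90309 years.

3.903 years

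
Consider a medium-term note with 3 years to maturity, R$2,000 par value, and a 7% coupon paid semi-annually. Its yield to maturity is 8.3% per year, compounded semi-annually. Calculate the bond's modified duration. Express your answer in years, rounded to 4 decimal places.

2.6429 years

Periodic yield y = 0.0415. First find Macaulay duration:
  t   CF        PV=CF/(1+0.0415)^t    t·PV
  1        70.00        67.2108        67.2108
  2        70.00        64.5326       129.0653
  3        70.00        61.9613       185.8838
  4        70.00        59.4923       237.9693
  5        70.00        57.1218       285.6089
  6     2,070.00     1,621.8650     9,731.1900
  Σ                  1,932.1837    10,636.9279
P = 1,932.1837; Macaulay duration = 10,636.9279 / 1,932.1837 = 5.50513 half-year periods = 2.75257 years.
Modified duration = D_Mac / (1 + y) = 2.75257 / 1.0415 = 2.64289 years.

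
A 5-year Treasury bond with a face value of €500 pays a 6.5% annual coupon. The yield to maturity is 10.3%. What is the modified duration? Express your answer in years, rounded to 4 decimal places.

3.9653 years

Periodic yield y = 0.103. First find Macaulay duration:
  t   CF        PV=CF/(1+0.103)^t    t·PV
  1        32.50        29.4651        29.4651
  2        32.50        26.7136        53.4272
  3        32.50        24.2190        72.6571
  4        32.50        21.9574        87.8297
  5       532.50       326.1685     1,630.8426
  Σ                    428.5237     1,874.2217
P = 428.5237; Macaulay duration = 1,874.2217 / 428.5237 = 4.37367 years.
Modified duration = D_Mac / (1 + y) = 4.37367 / 1.103 = 3.96525 years.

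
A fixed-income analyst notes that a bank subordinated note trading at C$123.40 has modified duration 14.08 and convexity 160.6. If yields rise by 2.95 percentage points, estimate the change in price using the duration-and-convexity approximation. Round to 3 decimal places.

-C$42.632

Duration effect: -D_mod·Δy = -14.08 × (+0.0295) = -0.415360
Convexity effect: ½·C·(Δy)² = 0.5 × 160.6 × (0.0295)² = +0.069881075
ΔP/P ≈ -0.415360 + 0.069881075 = -0.345478925
ΔP ≈ 123.40 × (-0.345478925) = -42.632099345.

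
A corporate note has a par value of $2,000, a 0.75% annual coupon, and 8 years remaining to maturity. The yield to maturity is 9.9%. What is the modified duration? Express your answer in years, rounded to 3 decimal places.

6.993 years

Periodic yield y = 0.099. First find Macaulay duration:
  t   CF        PV=CF/(1+0.099)^t    t·PV
  1        15.00        13.6488        13.6488
  2        15.00        12.4193        24.8385
  3        15.00        11.3005        33.9015
  4        15.00        10.2825        41.1302
  5        15.00         9.3563        46.7814
  6        15.00         8.5134        51.0806
  7        15.00         7.7465        54.2257
  8     2,015.00       946.8769     7,575.0150
  Σ                  1,020.1442     7,840.6218
P = 1,020.1442; Macaulay duration = 7,840.6218 / 1,020.1442 = 7.68580 years.
Modified duration = D_Mac / (1 + y) = 7.68580 / 1.099 = 6.99345 years.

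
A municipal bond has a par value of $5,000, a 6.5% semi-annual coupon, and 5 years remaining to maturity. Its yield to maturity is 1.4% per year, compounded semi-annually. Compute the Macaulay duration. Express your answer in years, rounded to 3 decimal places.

Periodic yield y = 0.007. Discount each cash flow and weight by its period:
  t   CF        PV=CF/(1+0.007)^t    t·PV
  1       162.50       161.3704       161.3704
  2       162.50       160.2487       320.4973
  3       162.50       159.1347       477.4042
  4       162.50       158.0285       632.1141
  5       162.50       156.9300       784.6501
  6       162.50       155.8391       935.0348
  7       162.50       154.7558     1,083.2909
  8       162.50       153.6801     1,229.4407
  9       162.50       152.6118     1,373.5062
  10    5,162.50     4,814.6571    48,146.5707
  Σ                  6,227.2563    55,143.8795
Price P = Σ PV = 6,227.2563.
Macaulay duration = Σ(t·PV) / P = 55,143.8795 / 6,227.2563 = 8.85524 half-year periods.
In years: 8.85524 / 2 = 4.42762 years.

4.428 years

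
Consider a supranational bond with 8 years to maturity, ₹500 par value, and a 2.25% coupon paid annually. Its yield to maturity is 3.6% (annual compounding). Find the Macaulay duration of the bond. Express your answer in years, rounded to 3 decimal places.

7.375 years

Periodic yield y = 0.036. Discount each cash flow and weight by its year:
  t   CF        PV=CF/(1+0.036)^t    t·PV
  1        11.25        10.8591        10.8591
  2        11.25        10.4817        20.9635
  3        11.25        10.1175        30.3525
  4        11.25         9.7659        39.0637
  5        11.25         9.4266        47.1329
  6        11.25         9.0990        54.5940
  7        11.25         8.7828        61.4798
  8       511.25       385.2612     3,082.0896
  Σ                    453.7938     3,346.5351
Price P = Σ PV = 453.7938.
Macaulay duration = Σ(t·PV) / P = 3,346.5351 / 453.7938 = 7.37457 years.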